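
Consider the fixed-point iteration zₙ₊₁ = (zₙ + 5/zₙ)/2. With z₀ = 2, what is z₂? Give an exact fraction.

z₁ = (2 + 5/2)/2 = 9/4.
z₂ = (9/4 + 5/(9/4))/2 = 161/72.

161/72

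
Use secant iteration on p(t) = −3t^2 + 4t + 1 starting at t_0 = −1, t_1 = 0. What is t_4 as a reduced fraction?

p(−1) = −6, p(0) = 1. t_2 = 0 − 1·(0 − (−1))/(1 − (−6)) = −1/7.
p(0) = 1, p(−1/7) = 18/49. t_3 = (−1/7) − (18/49)·((−1/7) − 0)/((18/49) − 1) = −7/31.
p(−1/7) = 18/49, p(−7/31) = −54/961. t_4 = (−7/31) − (−54/961)·((−7/31) − (−1/7))/((−54/961) − (18/49)) = −119/554.

−119/554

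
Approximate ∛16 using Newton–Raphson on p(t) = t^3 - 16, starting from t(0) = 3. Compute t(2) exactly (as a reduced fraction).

p'(t) = 3t^2.
p(3) = 11, p'(3) = 27, so t(1) = 3 - 11/27 = 70/27.
p(70/27) = 28072/19683, p'(70/27) = 4900/243, so t(2) = (70/27) - (28072/19683)/(4900/243) = 250232/99225.

250232/99225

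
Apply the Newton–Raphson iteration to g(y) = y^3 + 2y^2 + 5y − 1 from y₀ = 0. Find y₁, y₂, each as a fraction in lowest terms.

g'(y) = 3y^2 + 4y + 5.
g(0) = −1, g'(0) = 5, so y₁ = 0 − (−1)/5 = 1/5.
g(1/5) = 11/125, g'(1/5) = 148/25, so y₂ = (1/5) − (11/125)/(148/25) = 137/740.

y₁ = 1/5, y₂ = 137/740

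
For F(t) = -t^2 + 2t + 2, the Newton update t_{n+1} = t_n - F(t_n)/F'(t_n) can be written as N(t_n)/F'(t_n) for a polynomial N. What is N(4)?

-18

F'(t) = -2t + 2.
N(t) = t·F'(t) - F(t) = t·(-2t + 2) - (-t^2 + 2t + 2) = -t^2 - 2.
N(4) = -18.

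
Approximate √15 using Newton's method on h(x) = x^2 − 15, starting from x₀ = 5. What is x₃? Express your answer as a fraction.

1921/496

h'(x) = 2x.
h(5) = 10, h'(5) = 10, so x₁ = 5 − 10/10 = 4.
h(4) = 1, h'(4) = 8, so x₂ = 4 − 1/8 = 31/8.
h(31/8) = 1/64, h'(31/8) = 31/4, so x₃ = (31/8) − (1/64)/(31/4) = 1921/496.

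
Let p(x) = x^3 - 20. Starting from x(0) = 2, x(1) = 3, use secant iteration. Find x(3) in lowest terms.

p(2) = -12, p(3) = 7. x(2) = 3 - 7·(3 - 2)/(7 - (-12)) = 50/19.
p(3) = 7, p(50/19) = -12180/6859. x(3) = (50/19) - (-12180/6859)·((50/19) - 3)/((-12180/6859) - 7) = 23270/8599.

23270/8599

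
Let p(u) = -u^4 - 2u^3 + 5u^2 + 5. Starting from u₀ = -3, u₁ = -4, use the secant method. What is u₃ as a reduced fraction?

-81953084/23578853

p(-3) = 23, p(-4) = -43. u₂ = (-4) - (-43)·((-4) - (-3))/((-43) - 23) = -221/66.
p(-4) = -43, p(-221/66) = 197977031/18974736. u₃ = (-221/66) - (197977031/18974736)·((-221/66) - (-4))/((197977031/18974736) - (-43)) = -81953084/23578853.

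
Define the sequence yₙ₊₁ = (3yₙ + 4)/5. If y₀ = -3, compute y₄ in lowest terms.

y₁ = (3·(-3) + 4)/5 = -1.
y₂ = (3·(-1) + 4)/5 = 1/5.
y₃ = (3·(1/5) + 4)/5 = 23/25.
y₄ = (3·(23/25) + 4)/5 = 169/125.

169/125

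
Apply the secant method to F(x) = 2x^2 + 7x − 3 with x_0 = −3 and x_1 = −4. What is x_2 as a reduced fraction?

−27/7

F(−3) = −6, F(−4) = 1. x_2 = (−4) − 1·((−4) − (−3))/(1 − (−6)) = −27/7.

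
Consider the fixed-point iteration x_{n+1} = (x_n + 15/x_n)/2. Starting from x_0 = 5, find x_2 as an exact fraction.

31/8

x_1 = (5 + 15/5)/2 = 4.
x_2 = (4 + 15/4)/2 = 31/8.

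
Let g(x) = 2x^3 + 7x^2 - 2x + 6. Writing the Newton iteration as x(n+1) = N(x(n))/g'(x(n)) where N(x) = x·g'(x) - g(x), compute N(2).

54

g'(x) = 6x^2 + 14x - 2.
N(x) = x·g'(x) - g(x) = x·(6x^2 + 14x - 2) - (2x^3 + 7x^2 - 2x + 6) = 4x^3 + 7x^2 - 6.
N(2) = 54.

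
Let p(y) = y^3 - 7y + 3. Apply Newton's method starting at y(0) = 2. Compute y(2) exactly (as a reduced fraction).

4019/1660

p'(y) = 3y^2 - 7.
p(2) = -3, p'(2) = 5, so y(1) = 2 - (-3)/5 = 13/5.
p(13/5) = 297/125, p'(13/5) = 332/25, so y(2) = (13/5) - (297/125)/(332/25) = 4019/1660.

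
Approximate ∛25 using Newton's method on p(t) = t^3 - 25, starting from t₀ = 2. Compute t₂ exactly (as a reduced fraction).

90521/30258

p'(t) = 3t^2.
p(2) = -17, p'(2) = 12, so t₁ = 2 - (-17)/12 = 41/12.
p(41/12) = 25721/1728, p'(41/12) = 1681/48, so t₂ = (41/12) - (25721/1728)/(1681/48) = 90521/30258.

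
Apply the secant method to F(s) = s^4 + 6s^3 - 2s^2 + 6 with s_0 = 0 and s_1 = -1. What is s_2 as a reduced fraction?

F(0) = 6, F(-1) = -1. s_2 = (-1) - (-1)·((-1) - 0)/((-1) - 6) = -6/7.

-6/7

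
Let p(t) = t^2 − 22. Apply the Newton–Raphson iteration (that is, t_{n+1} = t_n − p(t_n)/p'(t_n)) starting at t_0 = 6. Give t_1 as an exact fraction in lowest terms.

p'(t) = 2t.
p(6) = 14, p'(6) = 12, so t_1 = 6 − 14/12 = 29/6.

29/6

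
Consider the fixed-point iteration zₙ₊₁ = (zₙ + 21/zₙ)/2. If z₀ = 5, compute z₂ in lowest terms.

z₁ = (5 + 21/5)/2 = 23/5.
z₂ = (23/5 + 21/(23/5))/2 = 527/115.

527/115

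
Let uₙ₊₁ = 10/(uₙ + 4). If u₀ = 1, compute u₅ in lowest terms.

490/281

u₁ = 10/(1 + 4) = 2.
u₂ = 10/(2 + 4) = 5/3.
u₃ = 10/(5/3 + 4) = 30/17.
u₄ = 10/(30/17 + 4) = 85/49.
u₅ = 10/(85/49 + 4) = 490/281.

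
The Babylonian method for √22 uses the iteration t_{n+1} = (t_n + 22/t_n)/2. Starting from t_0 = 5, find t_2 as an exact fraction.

t_1 = (5 + 22/5)/2 = 47/10.
t_2 = (47/10 + 22/(47/10))/2 = 4409/940.

4409/940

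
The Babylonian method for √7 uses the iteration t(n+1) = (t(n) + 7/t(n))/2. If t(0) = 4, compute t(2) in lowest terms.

t(1) = (4 + 7/4)/2 = 23/8.
t(2) = (23/8 + 7/(23/8))/2 = 977/368.

977/368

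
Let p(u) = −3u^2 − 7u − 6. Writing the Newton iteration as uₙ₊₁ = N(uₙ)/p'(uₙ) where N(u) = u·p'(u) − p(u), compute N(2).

−6

p'(u) = −6u − 7.
N(u) = u·p'(u) − p(u) = u·(−6u − 7) − (−3u^2 − 7u − 6) = −3u^2 + 6.
N(2) = −6.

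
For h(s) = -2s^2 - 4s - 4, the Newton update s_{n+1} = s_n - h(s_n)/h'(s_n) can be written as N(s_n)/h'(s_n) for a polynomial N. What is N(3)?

h'(s) = -4s - 4.
N(s) = s·h'(s) - h(s) = s·(-4s - 4) - (-2s^2 - 4s - 4) = -2s^2 + 4.
N(3) = -14.

-14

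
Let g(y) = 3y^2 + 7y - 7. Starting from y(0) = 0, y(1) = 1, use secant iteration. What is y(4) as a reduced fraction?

g(0) = -7, g(1) = 3. y(2) = 1 - 3·(1 - 0)/(3 - (-7)) = 7/10.
g(1) = 3, g(7/10) = -63/100. y(3) = (7/10) - (-63/100)·((7/10) - 1)/((-63/100) - 3) = 91/121.
g(7/10) = -63/100, g(91/121) = -567/14641. y(4) = (91/121) - (-567/14641)·((91/121) - (7/10))/((-567/14641) - (-63/100)) = 1483/1963.

1483/1963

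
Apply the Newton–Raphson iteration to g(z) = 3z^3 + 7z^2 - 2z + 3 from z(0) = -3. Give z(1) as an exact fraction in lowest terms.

g'(z) = 9z^2 + 14z - 2.
g(-3) = -9, g'(-3) = 37, so z(1) = (-3) - (-9)/37 = -102/37.

-102/37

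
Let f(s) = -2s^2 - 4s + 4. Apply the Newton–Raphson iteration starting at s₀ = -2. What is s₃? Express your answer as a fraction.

-153/56

f'(s) = -4s - 4.
f(-2) = 4, f'(-2) = 4, so s₁ = (-2) - 4/4 = -3.
f(-3) = -2, f'(-3) = 8, so s₂ = (-3) - (-2)/8 = -11/4.
f(-11/4) = -1/8, f'(-11/4) = 7, so s₃ = (-11/4) - (-1/8)/7 = -153/56.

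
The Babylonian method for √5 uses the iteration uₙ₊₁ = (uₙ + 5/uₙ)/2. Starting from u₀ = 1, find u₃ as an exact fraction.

u₁ = (1 + 5/1)/2 = 3.
u₂ = (3 + 5/3)/2 = 7/3.
u₃ = (7/3 + 5/(7/3))/2 = 47/21.

47/21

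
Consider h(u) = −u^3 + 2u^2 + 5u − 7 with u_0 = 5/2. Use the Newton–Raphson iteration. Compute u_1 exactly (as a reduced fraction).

h'(u) = −3u^2 + 4u + 5.
h(5/2) = 19/8, h'(5/2) = −15/4, so u_1 = (5/2) − (19/8)/(−15/4) = 47/15.

47/15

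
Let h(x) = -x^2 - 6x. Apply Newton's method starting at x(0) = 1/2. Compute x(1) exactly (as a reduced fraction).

h'(x) = -2x - 6.
h(1/2) = -13/4, h'(1/2) = -7, so x(1) = (1/2) - (-13/4)/(-7) = 1/28.

1/28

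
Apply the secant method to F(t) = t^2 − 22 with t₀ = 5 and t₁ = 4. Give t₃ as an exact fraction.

F(5) = 3, F(4) = −6. t₂ = 4 − (−6)·(4 − 5)/((−6) − 3) = 14/3.
F(4) = −6, F(14/3) = −2/9. t₃ = (14/3) − (−2/9)·((14/3) − 4)/((−2/9) − (−6)) = 61/13.

61/13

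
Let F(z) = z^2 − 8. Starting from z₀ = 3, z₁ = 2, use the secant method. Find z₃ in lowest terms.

F(3) = 1, F(2) = −4. z₂ = 2 − (−4)·(2 − 3)/((−4) − 1) = 14/5.
F(2) = −4, F(14/5) = −4/25. z₃ = (14/5) − (−4/25)·((14/5) − 2)/((−4/25) − (−4)) = 17/6.

17/6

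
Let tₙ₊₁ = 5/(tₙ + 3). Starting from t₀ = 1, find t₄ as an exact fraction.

355/298

t₁ = 5/(1 + 3) = 5/4.
t₂ = 5/(5/4 + 3) = 20/17.
t₃ = 5/(20/17 + 3) = 85/71.
t₄ = 5/(85/71 + 3) = 355/298.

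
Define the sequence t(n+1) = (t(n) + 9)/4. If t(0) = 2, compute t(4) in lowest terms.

767/256

t(1) = (2 + 9)/4 = 11/4.
t(2) = ((11/4) + 9)/4 = 47/16.
t(3) = ((47/16) + 9)/4 = 191/64.
t(4) = ((191/64) + 9)/4 = 767/256.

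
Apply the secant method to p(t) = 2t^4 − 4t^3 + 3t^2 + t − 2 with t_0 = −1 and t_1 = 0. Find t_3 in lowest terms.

p(−1) = 6, p(0) = −2. t_2 = 0 − (−2)·(0 − (−1))/((−2) − 6) = −1/4.
p(0) = −2, p(−1/4) = −255/128. t_3 = (−1/4) − (−255/128)·((−1/4) − 0)/((−255/128) − (−2)) = −64.

−64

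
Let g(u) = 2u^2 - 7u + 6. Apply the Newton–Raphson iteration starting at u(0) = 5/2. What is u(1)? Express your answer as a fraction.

g'(u) = 4u - 7.
g(5/2) = 1, g'(5/2) = 3, so u(1) = (5/2) - 1/3 = 13/6.

13/6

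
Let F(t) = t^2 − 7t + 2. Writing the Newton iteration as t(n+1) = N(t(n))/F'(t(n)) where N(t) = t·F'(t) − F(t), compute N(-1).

−1

F'(t) = 2t − 7.
N(t) = t·F'(t) − F(t) = t·(2t − 7) − (t^2 − 7t + 2) = t^2 − 2.
N(-1) = −1.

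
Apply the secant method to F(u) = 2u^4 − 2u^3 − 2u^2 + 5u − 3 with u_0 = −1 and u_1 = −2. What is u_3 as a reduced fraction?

−22183/17081

F(−1) = −6, F(−2) = 27. u_2 = (−2) − 27·((−2) − (−1))/(27 − (−6)) = −13/11.
F(−2) = 27, F(−13/11) = −65880/14641. u_3 = (−13/11) − (−65880/14641)·((−13/11) − (−2))/((−65880/14641) − 27) = −22183/17081.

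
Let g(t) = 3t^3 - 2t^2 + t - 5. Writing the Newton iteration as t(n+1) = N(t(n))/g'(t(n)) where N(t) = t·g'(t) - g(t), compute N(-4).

g'(t) = 9t^2 - 4t + 1.
N(t) = t·g'(t) - g(t) = t·(9t^2 - 4t + 1) - (3t^3 - 2t^2 + t - 5) = 6t^3 - 2t^2 + 5.
N(-4) = -411.

-411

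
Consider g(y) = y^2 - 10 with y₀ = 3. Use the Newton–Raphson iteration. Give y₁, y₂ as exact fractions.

y₁ = 19/6, y₂ = 721/228

g'(y) = 2y.
g(3) = -1, g'(3) = 6, so y₁ = 3 - (-1)/6 = 19/6.
g(19/6) = 1/36, g'(19/6) = 19/3, so y₂ = (19/6) - (1/36)/(19/3) = 721/228.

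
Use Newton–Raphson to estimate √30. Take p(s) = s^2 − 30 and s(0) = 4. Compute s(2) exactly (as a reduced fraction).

p'(s) = 2s.
p(4) = −14, p'(4) = 8, so s(1) = 4 − (−14)/8 = 23/4.
p(23/4) = 49/16, p'(23/4) = 23/2, so s(2) = (23/4) − (49/16)/(23/2) = 1009/184.

1009/184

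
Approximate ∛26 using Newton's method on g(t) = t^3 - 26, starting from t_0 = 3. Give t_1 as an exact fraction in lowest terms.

g'(t) = 3t^2.
g(3) = 1, g'(3) = 27, so t_1 = 3 - 1/27 = 80/27.

80/27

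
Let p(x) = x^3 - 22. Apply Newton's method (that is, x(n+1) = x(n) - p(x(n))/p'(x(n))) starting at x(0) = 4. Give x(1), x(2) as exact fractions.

x(1) = 25/8, x(2) = 21257/7500

p'(x) = 3x^2.
p(4) = 42, p'(4) = 48, so x(1) = 4 - 42/48 = 25/8.
p(25/8) = 4361/512, p'(25/8) = 1875/64, so x(2) = (25/8) - (4361/512)/(1875/64) = 21257/7500.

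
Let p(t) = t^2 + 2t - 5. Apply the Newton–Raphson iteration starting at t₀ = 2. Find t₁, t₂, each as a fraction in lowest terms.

t₁ = 3/2, t₂ = 29/20

p'(t) = 2t + 2.
p(2) = 3, p'(2) = 6, so t₁ = 2 - 3/6 = 3/2.
p(3/2) = 1/4, p'(3/2) = 5, so t₂ = (3/2) - (1/4)/5 = 29/20.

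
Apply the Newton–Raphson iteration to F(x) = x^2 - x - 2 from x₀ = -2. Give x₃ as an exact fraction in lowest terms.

-21846/21845

F'(x) = 2x - 1.
F(-2) = 4, F'(-2) = -5, so x₁ = (-2) - 4/(-5) = -6/5.
F(-6/5) = 16/25, F'(-6/5) = -17/5, so x₂ = (-6/5) - (16/25)/(-17/5) = -86/85.
F(-86/85) = 256/7225, F'(-86/85) = -257/85, so x₃ = (-86/85) - (256/7225)/(-257/85) = -21846/21845.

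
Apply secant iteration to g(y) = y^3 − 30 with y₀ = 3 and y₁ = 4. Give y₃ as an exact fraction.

g(3) = −3, g(4) = 34. y₂ = 4 − 34·(4 − 3)/(34 − (−3)) = 114/37.
g(4) = 34, g(114/37) = −38046/50653. y₃ = (114/37) − (−38046/50653)·((114/37) − 4)/((−38046/50653) − 34) = 80271/25886.

80271/25886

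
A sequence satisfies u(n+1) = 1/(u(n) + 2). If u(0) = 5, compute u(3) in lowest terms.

15/37

u(1) = 1/(5 + 2) = 1/7.
u(2) = 1/(1/7 + 2) = 7/15.
u(3) = 1/(7/15 + 2) = 15/37.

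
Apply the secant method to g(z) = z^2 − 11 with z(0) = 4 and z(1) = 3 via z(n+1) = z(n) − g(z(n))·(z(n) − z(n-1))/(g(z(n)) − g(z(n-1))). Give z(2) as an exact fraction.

g(4) = 5, g(3) = −2. z(2) = 3 − (−2)·(3 − 4)/((−2) − 5) = 23/7.

23/7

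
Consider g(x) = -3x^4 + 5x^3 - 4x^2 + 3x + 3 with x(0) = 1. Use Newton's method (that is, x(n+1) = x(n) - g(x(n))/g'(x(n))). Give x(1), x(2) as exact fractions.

g'(x) = -12x^3 + 15x^2 - 8x + 3.
g(1) = 4, g'(1) = -2, so x(1) = 1 - 4/(-2) = 3.
g(3) = -132, g'(3) = -210, so x(2) = 3 - (-132)/(-210) = 83/35.

x(1) = 3, x(2) = 83/35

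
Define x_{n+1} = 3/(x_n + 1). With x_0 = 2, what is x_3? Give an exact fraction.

6/5

x_1 = 3/(2 + 1) = 1.
x_2 = 3/(1 + 1) = 3/2.
x_3 = 3/(3/2 + 1) = 6/5.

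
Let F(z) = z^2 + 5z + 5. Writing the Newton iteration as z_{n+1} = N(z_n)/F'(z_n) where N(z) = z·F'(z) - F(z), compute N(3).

F'(z) = 2z + 5.
N(z) = z·F'(z) - F(z) = z·(2z + 5) - (z^2 + 5z + 5) = z^2 - 5.
N(3) = 4.

4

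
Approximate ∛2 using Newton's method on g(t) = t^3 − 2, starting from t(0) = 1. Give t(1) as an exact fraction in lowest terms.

g'(t) = 3t^2.
g(1) = −1, g'(1) = 3, so t(1) = 1 − (−1)/3 = 4/3.

4/3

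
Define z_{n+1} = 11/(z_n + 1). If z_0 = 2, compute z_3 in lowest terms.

154/47

z_1 = 11/(2 + 1) = 11/3.
z_2 = 11/(11/3 + 1) = 33/14.
z_3 = 11/(33/14 + 1) = 154/47.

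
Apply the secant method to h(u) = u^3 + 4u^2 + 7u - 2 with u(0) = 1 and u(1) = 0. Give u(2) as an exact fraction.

1/6

h(1) = 10, h(0) = -2. u(2) = 0 - (-2)·(0 - 1)/((-2) - 10) = 1/6.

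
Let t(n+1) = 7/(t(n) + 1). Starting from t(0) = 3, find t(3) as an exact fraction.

t(1) = 7/(3 + 1) = 7/4.
t(2) = 7/(7/4 + 1) = 28/11.
t(3) = 7/(28/11 + 1) = 77/39.

77/39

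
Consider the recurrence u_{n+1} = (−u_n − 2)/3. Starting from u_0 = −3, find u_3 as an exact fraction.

u_1 = (−(−3) − 2)/3 = 1/3.
u_2 = (−(1/3) − 2)/3 = −7/9.
u_3 = (−(−7/9) − 2)/3 = −11/27.

−11/27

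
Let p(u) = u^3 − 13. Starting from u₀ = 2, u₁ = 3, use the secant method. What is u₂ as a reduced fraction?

p(2) = −5, p(3) = 14. u₂ = 3 − 14·(3 − 2)/(14 − (−5)) = 43/19.

43/19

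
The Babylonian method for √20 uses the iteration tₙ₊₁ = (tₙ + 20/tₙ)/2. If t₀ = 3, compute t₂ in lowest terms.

t₁ = (3 + 20/3)/2 = 29/6.
t₂ = (29/6 + 20/(29/6))/2 = 1561/348.

1561/348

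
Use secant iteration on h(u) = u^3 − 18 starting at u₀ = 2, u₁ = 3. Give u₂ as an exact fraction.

h(2) = −10, h(3) = 9. u₂ = 3 − 9·(3 − 2)/(9 − (−10)) = 48/19.

48/19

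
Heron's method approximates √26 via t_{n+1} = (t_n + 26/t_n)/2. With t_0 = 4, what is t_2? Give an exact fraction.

t_1 = (4 + 26/4)/2 = 21/4.
t_2 = (21/4 + 26/(21/4))/2 = 857/168.

857/168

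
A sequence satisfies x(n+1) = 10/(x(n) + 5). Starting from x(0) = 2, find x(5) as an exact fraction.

770/503

x(1) = 10/(2 + 5) = 10/7.
x(2) = 10/(10/7 + 5) = 14/9.
x(3) = 10/(14/9 + 5) = 90/59.
x(4) = 10/(90/59 + 5) = 118/77.
x(5) = 10/(118/77 + 5) = 770/503.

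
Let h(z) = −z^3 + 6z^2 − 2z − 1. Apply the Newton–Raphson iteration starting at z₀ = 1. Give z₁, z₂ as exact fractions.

h'(z) = −3z^2 + 12z − 2.
h(1) = 2, h'(1) = 7, so z₁ = 1 − 2/7 = 5/7.
h(5/7) = 92/343, h'(5/7) = 247/49, so z₂ = (5/7) − (92/343)/(247/49) = 1143/1729.

z₁ = 5/7, z₂ = 1143/1729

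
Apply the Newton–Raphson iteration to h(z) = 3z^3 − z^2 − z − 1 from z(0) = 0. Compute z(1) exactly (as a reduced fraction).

h'(z) = 9z^2 − 2z − 1.
h(0) = −1, h'(0) = −1, so z(1) = 0 − (−1)/(−1) = −1.

−1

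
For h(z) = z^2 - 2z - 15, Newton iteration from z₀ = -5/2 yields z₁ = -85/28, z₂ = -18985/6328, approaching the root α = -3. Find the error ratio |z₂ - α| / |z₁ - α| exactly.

1/226

z₁ - α = -85/28 - (-3) = -85/28 + 3 = -1/28, so |z₁ - α| = 1/28.
z₂ - α = -18985/6328 - (-3) = -18985/6328 + 3 = -1/6328, so |z₂ - α| = 1/6328.
Ratio = (1/6328) / (1/28) = 1/226.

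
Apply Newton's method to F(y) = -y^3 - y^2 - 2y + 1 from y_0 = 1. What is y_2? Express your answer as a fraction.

F'(y) = -3y^2 - 2y - 2.
F(1) = -3, F'(1) = -7, so y_1 = 1 - (-3)/(-7) = 4/7.
F(4/7) = -225/343, F'(4/7) = -202/49, so y_2 = (4/7) - (-225/343)/(-202/49) = 583/1414.

583/1414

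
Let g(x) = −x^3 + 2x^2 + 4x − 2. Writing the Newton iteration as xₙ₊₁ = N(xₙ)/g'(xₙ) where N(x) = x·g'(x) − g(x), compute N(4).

g'(x) = −3x^2 + 4x + 4.
N(x) = x·g'(x) − g(x) = x·(−3x^2 + 4x + 4) − (−x^3 + 2x^2 + 4x − 2) = −2x^3 + 2x^2 + 2.
N(4) = −94.

−94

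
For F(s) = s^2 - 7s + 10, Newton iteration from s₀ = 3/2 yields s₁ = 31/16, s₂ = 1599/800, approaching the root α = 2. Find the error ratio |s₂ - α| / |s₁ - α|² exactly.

8/25

s₁ - α = 31/16 - 2 = -1/16, so |s₁ - α| = 1/16.
s₂ - α = 1599/800 - 2 = -1/800, so |s₂ - α| = 1/800.
|s₁ - α|² = 1/256.
Ratio = (1/800) / (1/256) = 8/25.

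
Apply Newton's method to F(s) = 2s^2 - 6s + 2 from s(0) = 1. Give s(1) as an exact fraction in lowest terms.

F'(s) = 4s - 6.
F(1) = -2, F'(1) = -2, so s(1) = 1 - (-2)/(-2) = 0.

0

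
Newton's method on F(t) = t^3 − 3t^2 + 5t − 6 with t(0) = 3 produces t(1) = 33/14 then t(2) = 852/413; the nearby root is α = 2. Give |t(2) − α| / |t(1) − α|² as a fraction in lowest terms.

t(1) − α = 33/14 − 2 = 5/14, so |t(1) − α| = 5/14.
t(2) − α = 852/413 − 2 = 26/413, so |t(2) − α| = 26/413.
|t(1) − α|² = 25/196.
Ratio = (26/413) / (25/196) = 728/1475.

728/1475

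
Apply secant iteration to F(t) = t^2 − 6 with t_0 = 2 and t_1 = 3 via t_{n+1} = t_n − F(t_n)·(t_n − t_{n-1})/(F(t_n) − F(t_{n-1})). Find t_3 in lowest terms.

22/9

F(2) = −2, F(3) = 3. t_2 = 3 − 3·(3 − 2)/(3 − (−2)) = 12/5.
F(3) = 3, F(12/5) = −6/25. t_3 = (12/5) − (−6/25)·((12/5) − 3)/((−6/25) − 3) = 22/9.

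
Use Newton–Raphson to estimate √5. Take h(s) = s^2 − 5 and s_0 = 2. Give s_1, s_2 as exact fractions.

h'(s) = 2s.
h(2) = −1, h'(2) = 4, so s_1 = 2 − (−1)/4 = 9/4.
h(9/4) = 1/16, h'(9/4) = 9/2, so s_2 = (9/4) − (1/16)/(9/2) = 161/72.

s_1 = 9/4, s_2 = 161/72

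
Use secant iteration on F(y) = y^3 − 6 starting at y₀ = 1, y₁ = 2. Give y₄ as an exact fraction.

17817764/9802299

F(1) = −5, F(2) = 2. y₂ = 2 − 2·(2 − 1)/(2 − (−5)) = 12/7.
F(2) = 2, F(12/7) = −330/343. y₃ = (12/7) − (−330/343)·((12/7) − 2)/((−330/343) − 2) = 459/254.
F(12/7) = −330/343, F(459/254) = −1619805/16387064. y₄ = (459/254) − (−1619805/16387064)·((459/254) − (12/7))/((−1619805/16387064) − (−330/343)) = 17817764/9802299.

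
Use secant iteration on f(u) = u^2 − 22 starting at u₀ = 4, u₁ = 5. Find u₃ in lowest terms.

f(4) = −6, f(5) = 3. u₂ = 5 − 3·(5 − 4)/(3 − (−6)) = 14/3.
f(5) = 3, f(14/3) = −2/9. u₃ = (14/3) − (−2/9)·((14/3) − 5)/((−2/9) − 3) = 136/29.

136/29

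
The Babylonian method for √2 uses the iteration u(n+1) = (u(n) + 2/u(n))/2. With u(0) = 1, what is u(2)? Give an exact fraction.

17/12

u(1) = (1 + 2/1)/2 = 3/2.
u(2) = (3/2 + 2/(3/2))/2 = 17/12.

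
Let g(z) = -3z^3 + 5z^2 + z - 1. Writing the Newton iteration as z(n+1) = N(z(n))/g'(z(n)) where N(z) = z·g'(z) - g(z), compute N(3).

g'(z) = -9z^2 + 10z + 1.
N(z) = z·g'(z) - g(z) = z·(-9z^2 + 10z + 1) - (-3z^3 + 5z^2 + z - 1) = -6z^3 + 5z^2 + 1.
N(3) = -116.

-116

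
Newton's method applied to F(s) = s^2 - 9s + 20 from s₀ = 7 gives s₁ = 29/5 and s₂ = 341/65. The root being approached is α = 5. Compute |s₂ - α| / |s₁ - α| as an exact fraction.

4/13

s₁ - α = 29/5 - 5 = 4/5, so |s₁ - α| = 4/5.
s₂ - α = 341/65 - 5 = 16/65, so |s₂ - α| = 16/65.
Ratio = (16/65) / (4/5) = 4/13.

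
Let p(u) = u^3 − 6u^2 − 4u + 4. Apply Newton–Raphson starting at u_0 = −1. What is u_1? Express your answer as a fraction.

−12/11

p'(u) = 3u^2 − 12u − 4.
p(−1) = 1, p'(−1) = 11, so u_1 = (−1) − 1/11 = −12/11.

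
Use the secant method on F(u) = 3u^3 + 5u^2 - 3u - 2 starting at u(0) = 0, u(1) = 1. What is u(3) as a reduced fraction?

142/217

F(0) = -2, F(1) = 3. u(2) = 1 - 3·(1 - 0)/(3 - (-2)) = 2/5.
F(1) = 3, F(2/5) = -276/125. u(3) = (2/5) - (-276/125)·((2/5) - 1)/((-276/125) - 3) = 142/217.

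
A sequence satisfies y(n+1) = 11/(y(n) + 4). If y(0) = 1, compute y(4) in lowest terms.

1969/1057

y(1) = 11/(1 + 4) = 11/5.
y(2) = 11/(11/5 + 4) = 55/31.
y(3) = 11/(55/31 + 4) = 341/179.
y(4) = 11/(341/179 + 4) = 1969/1057.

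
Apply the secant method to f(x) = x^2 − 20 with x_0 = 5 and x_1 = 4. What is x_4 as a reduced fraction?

1364/305

f(5) = 5, f(4) = −4. x_2 = 4 − (−4)·(4 − 5)/((−4) − 5) = 40/9.
f(4) = −4, f(40/9) = −20/81. x_3 = (40/9) − (−20/81)·((40/9) − 4)/((−20/81) − (−4)) = 85/19.
f(40/9) = −20/81, f(85/19) = 5/361. x_4 = (85/19) − (5/361)·((85/19) − (40/9))/((5/361) − (−20/81)) = 1364/305.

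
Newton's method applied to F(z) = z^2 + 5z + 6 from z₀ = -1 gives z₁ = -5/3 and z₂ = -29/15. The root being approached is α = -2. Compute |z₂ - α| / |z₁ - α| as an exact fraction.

z₁ - α = -5/3 - (-2) = -5/3 + 2 = 1/3, so |z₁ - α| = 1/3.
z₂ - α = -29/15 - (-2) = -29/15 + 2 = 1/15, so |z₂ - α| = 1/15.
Ratio = (1/15) / (1/3) = 1/5.

1/5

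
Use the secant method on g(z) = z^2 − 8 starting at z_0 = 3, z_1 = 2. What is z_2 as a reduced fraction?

14/5

g(3) = 1, g(2) = −4. z_2 = 2 − (−4)·(2 − 3)/((−4) − 1) = 14/5.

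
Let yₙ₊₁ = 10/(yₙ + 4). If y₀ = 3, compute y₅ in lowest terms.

y₁ = 10/(3 + 4) = 10/7.
y₂ = 10/(10/7 + 4) = 35/19.
y₃ = 10/(35/19 + 4) = 190/111.
y₄ = 10/(190/111 + 4) = 555/317.
y₅ = 10/(555/317 + 4) = 3170/1823.

3170/1823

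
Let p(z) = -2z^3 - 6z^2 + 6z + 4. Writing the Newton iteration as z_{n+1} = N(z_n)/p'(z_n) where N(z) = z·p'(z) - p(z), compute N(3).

-166

p'(z) = -6z^2 - 12z + 6.
N(z) = z·p'(z) - p(z) = z·(-6z^2 - 12z + 6) - (-2z^3 - 6z^2 + 6z + 4) = -4z^3 - 6z^2 - 4.
N(3) = -166.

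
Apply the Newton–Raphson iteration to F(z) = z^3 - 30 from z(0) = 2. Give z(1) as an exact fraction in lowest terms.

23/6

F'(z) = 3z^2.
F(2) = -22, F'(2) = 12, so z(1) = 2 - (-22)/12 = 23/6.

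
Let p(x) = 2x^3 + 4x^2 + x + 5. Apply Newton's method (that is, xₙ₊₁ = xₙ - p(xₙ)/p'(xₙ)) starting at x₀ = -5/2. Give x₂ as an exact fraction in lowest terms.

p'(x) = 6x^2 + 8x + 1.
p(-5/2) = -15/4, p'(-5/2) = 37/2, so x₁ = (-5/2) - (-15/4)/(37/2) = -85/37.
p(-85/37) = -22050/50653, p'(-85/37) = 19559/1369, so x₂ = (-85/37) - (-22050/50653)/(19559/1369) = -1640465/723683.

-1640465/723683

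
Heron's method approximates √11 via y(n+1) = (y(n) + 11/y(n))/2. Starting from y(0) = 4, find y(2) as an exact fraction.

y(1) = (4 + 11/4)/2 = 27/8.
y(2) = (27/8 + 11/(27/8))/2 = 1433/432.

1433/432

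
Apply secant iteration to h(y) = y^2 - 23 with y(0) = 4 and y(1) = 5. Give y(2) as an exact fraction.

43/9

h(4) = -7, h(5) = 2. y(2) = 5 - 2·(5 - 4)/(2 - (-7)) = 43/9.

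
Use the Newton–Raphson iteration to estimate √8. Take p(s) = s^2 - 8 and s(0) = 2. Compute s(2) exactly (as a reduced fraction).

p'(s) = 2s.
p(2) = -4, p'(2) = 4, so s(1) = 2 - (-4)/4 = 3.
p(3) = 1, p'(3) = 6, so s(2) = 3 - 1/6 = 17/6.

17/6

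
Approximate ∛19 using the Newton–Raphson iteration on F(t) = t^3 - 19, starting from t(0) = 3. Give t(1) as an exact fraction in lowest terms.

73/27

F'(t) = 3t^2.
F(3) = 8, F'(3) = 27, so t(1) = 3 - 8/27 = 73/27.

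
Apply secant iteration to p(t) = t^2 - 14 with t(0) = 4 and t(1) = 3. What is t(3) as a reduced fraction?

p(4) = 2, p(3) = -5. t(2) = 3 - (-5)·(3 - 4)/((-5) - 2) = 26/7.
p(3) = -5, p(26/7) = -10/49. t(3) = (26/7) - (-10/49)·((26/7) - 3)/((-10/49) - (-5)) = 176/47.

176/47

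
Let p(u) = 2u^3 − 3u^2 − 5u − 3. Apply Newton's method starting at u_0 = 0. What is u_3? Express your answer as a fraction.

p'(u) = 6u^2 − 6u − 5.
p(0) = −3, p'(0) = −5, so u_1 = 0 − (−3)/(−5) = −3/5.
p(−3/5) = −189/125, p'(−3/5) = 19/25, so u_2 = (−3/5) − (−189/125)/(19/25) = 132/95.
p(132/95) = −8894529/857375, p'(132/95) = −15821/9025, so u_3 = (132/95) − (−8894529/857375)/(−15821/9025) = −6806157/1502995.

−6806157/1502995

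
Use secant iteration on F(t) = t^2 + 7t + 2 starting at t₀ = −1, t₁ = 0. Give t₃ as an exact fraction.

F(−1) = −4, F(0) = 2. t₂ = 0 − 2·(0 − (−1))/(2 − (−4)) = −1/3.
F(0) = 2, F(−1/3) = −2/9. t₃ = (−1/3) − (−2/9)·((−1/3) − 0)/((−2/9) − 2) = −3/10.

−3/10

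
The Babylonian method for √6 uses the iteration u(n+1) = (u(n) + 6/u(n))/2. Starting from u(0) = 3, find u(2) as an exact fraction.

u(1) = (3 + 6/3)/2 = 5/2.
u(2) = (5/2 + 6/(5/2))/2 = 49/20.

49/20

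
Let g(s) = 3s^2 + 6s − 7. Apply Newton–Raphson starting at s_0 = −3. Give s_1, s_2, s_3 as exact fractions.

g'(s) = 6s + 6.
g(−3) = 2, g'(−3) = −12, so s_1 = (−3) − 2/(−12) = −17/6.
g(−17/6) = 1/12, g'(−17/6) = −11, so s_2 = (−17/6) − (1/12)/(−11) = −373/132.
g(−373/132) = 1/5808, g'(−373/132) = −241/22, so s_3 = (−373/132) − (1/5808)/(−241/22) = −179785/63624.

s_1 = −17/6, s_2 = −373/132, s_3 = −179785/63624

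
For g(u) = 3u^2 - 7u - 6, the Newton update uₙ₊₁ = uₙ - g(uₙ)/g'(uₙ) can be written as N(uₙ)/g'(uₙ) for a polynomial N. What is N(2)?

g'(u) = 6u - 7.
N(u) = u·g'(u) - g(u) = u·(6u - 7) - (3u^2 - 7u - 6) = 3u^2 + 6.
N(2) = 18.

18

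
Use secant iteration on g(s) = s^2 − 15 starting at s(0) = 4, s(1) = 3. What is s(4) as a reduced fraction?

1677/433

g(4) = 1, g(3) = −6. s(2) = 3 − (−6)·(3 − 4)/((−6) − 1) = 27/7.
g(3) = −6, g(27/7) = −6/49. s(3) = (27/7) − (−6/49)·((27/7) − 3)/((−6/49) − (−6)) = 31/8.
g(27/7) = −6/49, g(31/8) = 1/64. s(4) = (31/8) − (1/64)·((31/8) − (27/7))/((1/64) − (−6/49)) = 1677/433.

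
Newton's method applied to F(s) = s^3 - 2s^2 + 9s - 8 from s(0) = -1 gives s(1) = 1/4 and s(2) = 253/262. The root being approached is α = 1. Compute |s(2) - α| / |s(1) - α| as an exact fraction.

s(1) - α = 1/4 - 1 = -3/4, so |s(1) - α| = 3/4.
s(2) - α = 253/262 - 1 = -9/262, so |s(2) - α| = 9/262.
Ratio = (9/262) / (3/4) = 6/131.

6/131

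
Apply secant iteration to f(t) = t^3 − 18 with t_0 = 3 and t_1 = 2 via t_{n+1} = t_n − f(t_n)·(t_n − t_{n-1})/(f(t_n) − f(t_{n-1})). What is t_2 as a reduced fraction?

f(3) = 9, f(2) = −10. t_2 = 2 − (−10)·(2 − 3)/((−10) − 9) = 48/19.

48/19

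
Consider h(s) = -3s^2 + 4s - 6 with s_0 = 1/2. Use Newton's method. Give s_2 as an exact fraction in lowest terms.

h'(s) = -6s + 4.
h(1/2) = -19/4, h'(1/2) = 1, so s_1 = (1/2) - (-19/4)/1 = 21/4.
h(21/4) = -1083/16, h'(21/4) = -55/2, so s_2 = (21/4) - (-1083/16)/(-55/2) = 1227/440.

1227/440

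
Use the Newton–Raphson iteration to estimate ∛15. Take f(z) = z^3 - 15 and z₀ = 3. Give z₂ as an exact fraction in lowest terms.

35269/14283

f'(z) = 3z^2.
f(3) = 12, f'(3) = 27, so z₁ = 3 - 12/27 = 23/9.
f(23/9) = 1232/729, f'(23/9) = 529/27, so z₂ = (23/9) - (1232/729)/(529/27) = 35269/14283.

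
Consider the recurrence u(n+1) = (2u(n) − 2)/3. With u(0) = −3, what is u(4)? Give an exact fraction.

u(1) = (2·(−3) − 2)/3 = −8/3.
u(2) = (2·(−8/3) − 2)/3 = −22/9.
u(3) = (2·(−22/9) − 2)/3 = −62/27.
u(4) = (2·(−62/27) − 2)/3 = −178/81.

−178/81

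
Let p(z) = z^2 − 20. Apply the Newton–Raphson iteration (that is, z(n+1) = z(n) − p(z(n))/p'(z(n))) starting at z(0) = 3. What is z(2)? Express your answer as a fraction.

1561/348

p'(z) = 2z.
p(3) = −11, p'(3) = 6, so z(1) = 3 − (−11)/6 = 29/6.
p(29/6) = 121/36, p'(29/6) = 29/3, so z(2) = (29/6) − (121/36)/(29/3) = 1561/348.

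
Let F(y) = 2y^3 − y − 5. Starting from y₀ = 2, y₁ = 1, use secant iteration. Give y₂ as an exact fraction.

F(2) = 9, F(1) = −4. y₂ = 1 − (−4)·(1 − 2)/((−4) − 9) = 17/13.

17/13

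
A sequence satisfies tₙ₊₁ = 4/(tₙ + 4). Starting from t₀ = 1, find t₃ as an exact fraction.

24/29

t₁ = 4/(1 + 4) = 4/5.
t₂ = 4/(4/5 + 4) = 5/6.
t₃ = 4/(5/6 + 4) = 24/29.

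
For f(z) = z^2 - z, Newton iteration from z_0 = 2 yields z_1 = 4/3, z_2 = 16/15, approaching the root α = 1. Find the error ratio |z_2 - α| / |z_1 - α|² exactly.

3/5

z_1 - α = 4/3 - 1 = 1/3, so |z_1 - α| = 1/3.
z_2 - α = 16/15 - 1 = 1/15, so |z_2 - α| = 1/15.
|z_1 - α|² = 1/9.
Ratio = (1/15) / (1/9) = 3/5.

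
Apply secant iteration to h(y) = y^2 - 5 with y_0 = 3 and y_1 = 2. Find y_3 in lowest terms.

h(3) = 4, h(2) = -1. y_2 = 2 - (-1)·(2 - 3)/((-1) - 4) = 11/5.
h(2) = -1, h(11/5) = -4/25. y_3 = (11/5) - (-4/25)·((11/5) - 2)/((-4/25) - (-1)) = 47/21.

47/21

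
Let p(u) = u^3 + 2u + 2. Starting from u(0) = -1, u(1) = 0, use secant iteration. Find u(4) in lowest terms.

p(-1) = -1, p(0) = 2. u(2) = 0 - 2·(0 - (-1))/(2 - (-1)) = -2/3.
p(0) = 2, p(-2/3) = 10/27. u(3) = (-2/3) - (10/27)·((-2/3) - 0)/((10/27) - 2) = -9/11.
p(-2/3) = 10/27, p(-9/11) = -245/1331. u(4) = (-9/11) - (-245/1331)·((-9/11) - (-2/3))/((-245/1331) - (10/27)) = -612/797.

-612/797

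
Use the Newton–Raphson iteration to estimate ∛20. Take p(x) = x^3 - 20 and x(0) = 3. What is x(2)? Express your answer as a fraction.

p'(x) = 3x^2.
p(3) = 7, p'(3) = 27, so x(1) = 3 - 7/27 = 74/27.
p(74/27) = 11564/19683, p'(74/27) = 5476/243, so x(2) = (74/27) - (11564/19683)/(5476/243) = 301027/110889.

301027/110889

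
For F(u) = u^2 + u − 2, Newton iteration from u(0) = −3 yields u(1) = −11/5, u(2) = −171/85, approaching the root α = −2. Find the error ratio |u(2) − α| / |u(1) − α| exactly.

u(1) − α = −11/5 − (−2) = −11/5 + 2 = −1/5, so |u(1) − α| = 1/5.
u(2) − α = −171/85 − (−2) = −171/85 + 2 = −1/85, so |u(2) − α| = 1/85.
Ratio = (1/85) / (1/5) = 1/17.

1/17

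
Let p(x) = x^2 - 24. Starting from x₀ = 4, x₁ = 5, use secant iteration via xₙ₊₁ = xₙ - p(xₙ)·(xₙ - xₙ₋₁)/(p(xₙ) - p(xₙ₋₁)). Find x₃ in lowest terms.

436/89

p(4) = -8, p(5) = 1. x₂ = 5 - 1·(5 - 4)/(1 - (-8)) = 44/9.
p(5) = 1, p(44/9) = -8/81. x₃ = (44/9) - (-8/81)·((44/9) - 5)/((-8/81) - 1) = 436/89.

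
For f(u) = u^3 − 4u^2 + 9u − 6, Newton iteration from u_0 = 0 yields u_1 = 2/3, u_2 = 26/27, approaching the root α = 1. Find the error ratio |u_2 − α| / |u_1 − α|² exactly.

1/3

u_1 − α = 2/3 − 1 = −1/3, so |u_1 − α| = 1/3.
u_2 − α = 26/27 − 1 = −1/27, so |u_2 − α| = 1/27.
|u_1 − α|² = 1/9.
Ratio = (1/27) / (1/9) = 1/3.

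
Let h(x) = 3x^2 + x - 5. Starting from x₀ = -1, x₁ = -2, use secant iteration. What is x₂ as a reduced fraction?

-11/8

h(-1) = -3, h(-2) = 5. x₂ = (-2) - 5·((-2) - (-1))/(5 - (-3)) = -11/8.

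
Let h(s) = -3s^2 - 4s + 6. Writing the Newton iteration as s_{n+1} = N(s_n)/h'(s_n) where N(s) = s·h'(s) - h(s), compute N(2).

-18

h'(s) = -6s - 4.
N(s) = s·h'(s) - h(s) = s·(-6s - 4) - (-3s^2 - 4s + 6) = -3s^2 - 6.
N(2) = -18.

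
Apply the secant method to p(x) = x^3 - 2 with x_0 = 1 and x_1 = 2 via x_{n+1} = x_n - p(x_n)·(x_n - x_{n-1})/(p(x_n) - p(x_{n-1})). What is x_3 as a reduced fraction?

75/62

p(1) = -1, p(2) = 6. x_2 = 2 - 6·(2 - 1)/(6 - (-1)) = 8/7.
p(2) = 6, p(8/7) = -174/343. x_3 = (8/7) - (-174/343)·((8/7) - 2)/((-174/343) - 6) = 75/62.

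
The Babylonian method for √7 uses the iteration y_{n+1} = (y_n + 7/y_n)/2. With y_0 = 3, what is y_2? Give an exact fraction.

127/48

y_1 = (3 + 7/3)/2 = 8/3.
y_2 = (8/3 + 7/(8/3))/2 = 127/48.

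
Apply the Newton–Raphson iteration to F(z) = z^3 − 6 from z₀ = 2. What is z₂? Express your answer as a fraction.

F'(z) = 3z^2.
F(2) = 2, F'(2) = 12, so z₁ = 2 − 2/12 = 11/6.
F(11/6) = 35/216, F'(11/6) = 121/12, so z₂ = (11/6) − (35/216)/(121/12) = 1979/1089.

1979/1089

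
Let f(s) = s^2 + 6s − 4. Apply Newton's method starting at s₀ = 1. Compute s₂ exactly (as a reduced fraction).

281/464

f'(s) = 2s + 6.
f(1) = 3, f'(1) = 8, so s₁ = 1 − 3/8 = 5/8.
f(5/8) = 9/64, f'(5/8) = 29/4, so s₂ = (5/8) − (9/64)/(29/4) = 281/464.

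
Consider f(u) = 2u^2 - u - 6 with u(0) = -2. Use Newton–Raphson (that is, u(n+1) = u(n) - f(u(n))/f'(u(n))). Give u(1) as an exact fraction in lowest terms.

f'(u) = 4u - 1.
f(-2) = 4, f'(-2) = -9, so u(1) = (-2) - 4/(-9) = -14/9.

-14/9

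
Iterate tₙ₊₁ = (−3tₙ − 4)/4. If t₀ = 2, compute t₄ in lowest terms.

31/128

t₁ = (−3·2 − 4)/4 = −5/2.
t₂ = (−3·(−5/2) − 4)/4 = 7/8.
t₃ = (−3·(7/8) − 4)/4 = −53/32.
t₄ = (−3·(−53/32) − 4)/4 = 31/128.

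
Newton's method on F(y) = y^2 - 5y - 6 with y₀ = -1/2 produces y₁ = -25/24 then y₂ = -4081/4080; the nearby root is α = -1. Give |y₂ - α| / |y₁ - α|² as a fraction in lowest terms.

12/85

y₁ - α = -25/24 - (-1) = -25/24 + 1 = -1/24, so |y₁ - α| = 1/24.
y₂ - α = -4081/4080 - (-1) = -4081/4080 + 1 = -1/4080, so |y₂ - α| = 1/4080.
|y₁ - α|² = 1/576.
Ratio = (1/4080) / (1/576) = 12/85.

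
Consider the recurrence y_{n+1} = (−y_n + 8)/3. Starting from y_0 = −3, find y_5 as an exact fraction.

y_1 = (−(−3) + 8)/3 = 11/3.
y_2 = (−(11/3) + 8)/3 = 13/9.
y_3 = (−(13/9) + 8)/3 = 59/27.
y_4 = (−(59/27) + 8)/3 = 157/81.
y_5 = (−(157/81) + 8)/3 = 491/243.

491/243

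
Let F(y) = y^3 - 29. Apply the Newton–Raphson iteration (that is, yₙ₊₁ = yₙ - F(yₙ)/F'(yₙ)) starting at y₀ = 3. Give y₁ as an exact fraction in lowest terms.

F'(y) = 3y^2.
F(3) = -2, F'(3) = 27, so y₁ = 3 - (-2)/27 = 83/27.

83/27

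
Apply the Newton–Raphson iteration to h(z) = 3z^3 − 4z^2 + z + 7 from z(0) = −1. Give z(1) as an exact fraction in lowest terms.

−17/18

h'(z) = 9z^2 − 8z + 1.
h(−1) = −1, h'(−1) = 18, so z(1) = (−1) − (−1)/18 = −17/18.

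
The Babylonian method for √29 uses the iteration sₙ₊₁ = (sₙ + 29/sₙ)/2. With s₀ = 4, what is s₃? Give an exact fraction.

30095761/5588640

s₁ = (4 + 29/4)/2 = 45/8.
s₂ = (45/8 + 29/(45/8))/2 = 3881/720.
s₃ = (3881/720 + 29/(3881/720))/2 = 30095761/5588640.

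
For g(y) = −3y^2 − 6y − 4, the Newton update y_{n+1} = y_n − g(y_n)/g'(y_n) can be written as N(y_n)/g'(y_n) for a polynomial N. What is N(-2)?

g'(y) = −6y − 6.
N(y) = y·g'(y) − g(y) = y·(−6y − 6) − (−3y^2 − 6y − 4) = −3y^2 + 4.
N(-2) = −8.

−8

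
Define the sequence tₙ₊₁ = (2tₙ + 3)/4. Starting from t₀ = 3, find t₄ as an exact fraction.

51/32

t₁ = (2·3 + 3)/4 = 9/4.
t₂ = (2·(9/4) + 3)/4 = 15/8.
t₃ = (2·(15/8) + 3)/4 = 27/16.
t₄ = (2·(27/16) + 3)/4 = 51/32.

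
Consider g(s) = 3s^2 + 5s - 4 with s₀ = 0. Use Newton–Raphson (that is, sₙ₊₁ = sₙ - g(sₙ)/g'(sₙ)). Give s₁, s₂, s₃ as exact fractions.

s₁ = 4/5, s₂ = 148/245, s₃ = 305812/517685

g'(s) = 6s + 5.
g(0) = -4, g'(0) = 5, so s₁ = 0 - (-4)/5 = 4/5.
g(4/5) = 48/25, g'(4/5) = 49/5, so s₂ = (4/5) - (48/25)/(49/5) = 148/245.
g(148/245) = 6912/60025, g'(148/245) = 2113/245, so s₃ = (148/245) - (6912/60025)/(2113/245) = 305812/517685.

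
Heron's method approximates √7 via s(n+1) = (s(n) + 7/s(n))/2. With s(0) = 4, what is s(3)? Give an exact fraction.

1902497/719072

s(1) = (4 + 7/4)/2 = 23/8.
s(2) = (23/8 + 7/(23/8))/2 = 977/368.
s(3) = (977/368 + 7/(977/368))/2 = 1902497/719072.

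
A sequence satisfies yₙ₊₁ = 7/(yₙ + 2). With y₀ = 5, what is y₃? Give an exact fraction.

21/13

y₁ = 7/(5 + 2) = 1.
y₂ = 7/(1 + 2) = 7/3.
y₃ = 7/(7/3 + 2) = 21/13.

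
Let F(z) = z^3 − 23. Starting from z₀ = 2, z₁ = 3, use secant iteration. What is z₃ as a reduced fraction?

25793/9079

F(2) = −15, F(3) = 4. z₂ = 3 − 4·(3 − 2)/(4 − (−15)) = 53/19.
F(3) = 4, F(53/19) = −8880/6859. z₃ = (53/19) − (−8880/6859)·((53/19) − 3)/((−8880/6859) − 4) = 25793/9079.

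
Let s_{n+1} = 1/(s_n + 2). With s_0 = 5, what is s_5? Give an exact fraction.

s_1 = 1/(5 + 2) = 1/7.
s_2 = 1/(1/7 + 2) = 7/15.
s_3 = 1/(7/15 + 2) = 15/37.
s_4 = 1/(15/37 + 2) = 37/89.
s_5 = 1/(37/89 + 2) = 89/215.

89/215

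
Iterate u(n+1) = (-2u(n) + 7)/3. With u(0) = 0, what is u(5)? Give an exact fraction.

385/243

u(1) = (-2·0 + 7)/3 = 7/3.
u(2) = (-2·(7/3) + 7)/3 = 7/9.
u(3) = (-2·(7/9) + 7)/3 = 49/27.
u(4) = (-2·(49/27) + 7)/3 = 91/81.
u(5) = (-2·(91/81) + 7)/3 = 385/243.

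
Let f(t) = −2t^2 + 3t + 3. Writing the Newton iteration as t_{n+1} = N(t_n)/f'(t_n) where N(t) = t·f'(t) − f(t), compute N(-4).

−35

f'(t) = −4t + 3.
N(t) = t·f'(t) − f(t) = t·(−4t + 3) − (−2t^2 + 3t + 3) = −2t^2 − 3.
N(-4) = −35.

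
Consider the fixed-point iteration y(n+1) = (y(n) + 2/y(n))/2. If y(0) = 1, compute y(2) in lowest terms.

17/12

y(1) = (1 + 2/1)/2 = 3/2.
y(2) = (3/2 + 2/(3/2))/2 = 17/12.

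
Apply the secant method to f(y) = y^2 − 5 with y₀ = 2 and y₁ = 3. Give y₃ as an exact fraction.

f(2) = −1, f(3) = 4. y₂ = 3 − 4·(3 − 2)/(4 − (−1)) = 11/5.
f(3) = 4, f(11/5) = −4/25. y₃ = (11/5) − (−4/25)·((11/5) − 3)/((−4/25) − 4) = 29/13.

29/13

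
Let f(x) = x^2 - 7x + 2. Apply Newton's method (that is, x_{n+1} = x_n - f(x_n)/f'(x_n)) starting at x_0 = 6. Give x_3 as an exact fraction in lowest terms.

f'(x) = 2x - 7.
f(6) = -4, f'(6) = 5, so x_1 = 6 - (-4)/5 = 34/5.
f(34/5) = 16/25, f'(34/5) = 33/5, so x_2 = (34/5) - (16/25)/(33/5) = 1106/165.
f(1106/165) = 256/27225, f'(1106/165) = 1057/165, so x_3 = (1106/165) - (256/27225)/(1057/165) = 1168786/174405.

1168786/174405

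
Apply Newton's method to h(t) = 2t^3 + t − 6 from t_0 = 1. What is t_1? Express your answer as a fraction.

h'(t) = 6t^2 + 1.
h(1) = −3, h'(1) = 7, so t_1 = 1 − (−3)/7 = 10/7.

10/7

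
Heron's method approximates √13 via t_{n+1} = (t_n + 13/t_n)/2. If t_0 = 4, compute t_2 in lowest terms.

1673/464

t_1 = (4 + 13/4)/2 = 29/8.
t_2 = (29/8 + 13/(29/8))/2 = 1673/464.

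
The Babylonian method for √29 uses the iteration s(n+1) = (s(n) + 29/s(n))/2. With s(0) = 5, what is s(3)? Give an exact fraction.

s(1) = (5 + 29/5)/2 = 27/5.
s(2) = (27/5 + 29/(27/5))/2 = 727/135.
s(3) = (727/135 + 29/(727/135))/2 = 528527/98145.

528527/98145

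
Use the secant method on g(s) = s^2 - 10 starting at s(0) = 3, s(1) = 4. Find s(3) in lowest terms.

79/25

g(3) = -1, g(4) = 6. s(2) = 4 - 6·(4 - 3)/(6 - (-1)) = 22/7.
g(4) = 6, g(22/7) = -6/49. s(3) = (22/7) - (-6/49)·((22/7) - 4)/((-6/49) - 6) = 79/25.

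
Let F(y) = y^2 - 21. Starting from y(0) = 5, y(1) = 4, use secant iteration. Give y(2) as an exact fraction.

41/9

F(5) = 4, F(4) = -5. y(2) = 4 - (-5)·(4 - 5)/((-5) - 4) = 41/9.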